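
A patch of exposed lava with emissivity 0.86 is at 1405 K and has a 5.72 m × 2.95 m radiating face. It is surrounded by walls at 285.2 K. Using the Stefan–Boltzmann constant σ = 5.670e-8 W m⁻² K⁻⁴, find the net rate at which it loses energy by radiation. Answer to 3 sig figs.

Net loss ≈ 3.20×10⁶ W

Area A = 5.72 × 2.95 = 16.874 m².
Net radiated power P_net = εσA(T⁴ − T₀⁴) = 0.86×5.670×10⁻⁸×16.874×(1405⁴ − 285.2⁴).
T⁴ − T₀⁴ = 3.89677×10¹² − 6.61604×10⁹ = 3.89015×10¹² K⁴, so P_net = 3.20×10⁶ W.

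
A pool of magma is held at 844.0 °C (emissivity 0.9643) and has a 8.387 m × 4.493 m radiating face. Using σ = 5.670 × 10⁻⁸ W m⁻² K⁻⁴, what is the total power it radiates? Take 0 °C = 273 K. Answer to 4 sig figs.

T = 844.0 °C + 273 = 1117.0 K.
Area A = 8.387 × 4.493 = 37.6828 m².
P = εσAT⁴ = 0.9643 × 5.670×10⁻⁸ × 37.6828 × (1117.0)⁴ = 3.207×10⁶ W.

P ≈ 3.207×10⁶ W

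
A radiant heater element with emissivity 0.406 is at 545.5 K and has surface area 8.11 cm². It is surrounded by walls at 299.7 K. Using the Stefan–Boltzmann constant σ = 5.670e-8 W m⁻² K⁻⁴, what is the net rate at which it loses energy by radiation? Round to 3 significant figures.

Area A = 8.11 cm² = 8.11×10⁻⁴ m².
Net radiated power P_net = εσA(T⁴ − T₀⁴) = 0.406×5.670×10⁻⁸×8.11×10⁻⁴×(545.5⁴ − 299.7⁴).
T⁴ − T₀⁴ = 8.85481×10¹⁰ − 8.06765×10⁹ = 8.04804×10¹⁰ K⁴, so P_net = 1.50 W.

Net loss ≈ 1.50 W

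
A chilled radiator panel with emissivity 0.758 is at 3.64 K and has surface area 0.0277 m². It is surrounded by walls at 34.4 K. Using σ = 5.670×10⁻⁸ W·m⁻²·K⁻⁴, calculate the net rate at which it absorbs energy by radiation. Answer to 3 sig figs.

Net gain ≈ 1.67×10⁻³ W

Area A = 0.0277 m².
Net radiated power P_net = εσA(T⁴ − T₀⁴) = 0.758×5.670×10⁻⁸×0.0277×(3.64⁴ − 34.4⁴).
T⁴ − T₀⁴ = 175.552 − 1.40034×10⁶ = -1.40016×10⁶ K⁴, so P_net = -1.67×10⁻³ W — negative, meaning a net gain of 1.67×10⁻³ W.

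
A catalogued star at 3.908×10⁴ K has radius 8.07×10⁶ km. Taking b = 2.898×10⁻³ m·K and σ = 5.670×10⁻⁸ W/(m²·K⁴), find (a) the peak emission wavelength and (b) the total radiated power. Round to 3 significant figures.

(a) λ_max = b/T = 2.898×10⁻³/3.908×10⁴ = 7.416×10⁻⁸ m = 74.2 nm.
Surface area A = 4πR² = 4π(8.07×10⁹ m)² = 8.18384×10²⁰ m².
(b) P = σAT⁴ = 5.670×10⁻⁸×8.18384×10²⁰×(3.908×10⁴)⁴ = 1.08×10³² W.

λ_max ≈ 74.2 nm; P ≈ 1.08×10³² W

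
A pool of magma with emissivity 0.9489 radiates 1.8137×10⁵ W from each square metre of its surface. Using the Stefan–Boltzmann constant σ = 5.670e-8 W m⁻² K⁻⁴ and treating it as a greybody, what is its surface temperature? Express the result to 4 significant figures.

I = εσT⁴, so T = (I/εσ)^(1/4) = (1.8137×10⁵/(0.9489×5.670×10⁻⁸))^(1/4) = 1355 K.

T ≈ 1355 K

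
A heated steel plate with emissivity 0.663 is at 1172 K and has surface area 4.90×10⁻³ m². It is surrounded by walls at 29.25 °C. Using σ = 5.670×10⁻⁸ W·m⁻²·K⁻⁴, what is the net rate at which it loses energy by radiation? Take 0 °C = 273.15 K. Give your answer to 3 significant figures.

Net loss ≈ 346 W

Surroundings: T = 29.25 °C + 273.15 = 302.40 K.
Area A = 4.90×10⁻³ m².
Net radiated power P_net = εσA(T⁴ − T₀⁴) = 0.663×5.670×10⁻⁸×4.90×10⁻³×(1172⁴ − 302.40⁴).
T⁴ − T₀⁴ = 1.88673×10¹² − 8.36233×10⁹ = 1.87837×10¹² K⁴, so P_net = 346 W.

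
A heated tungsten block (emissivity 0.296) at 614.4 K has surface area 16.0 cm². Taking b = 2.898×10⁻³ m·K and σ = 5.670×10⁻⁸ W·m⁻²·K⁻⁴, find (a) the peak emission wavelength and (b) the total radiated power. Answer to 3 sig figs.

(a) λ_max = b/T = 2.898×10⁻³/614.4 = 4.717×10⁻⁶ m = 4.72 μm.
Area A = 16.0 cm² = 1.60×10⁻³ m².
(b) P = εσAT⁴ = 0.296×5.670×10⁻⁸×1.60×10⁻³×(614.4)⁴ = 3.83 W.

λ_max ≈ 4.72 μm; P ≈ 3.83 W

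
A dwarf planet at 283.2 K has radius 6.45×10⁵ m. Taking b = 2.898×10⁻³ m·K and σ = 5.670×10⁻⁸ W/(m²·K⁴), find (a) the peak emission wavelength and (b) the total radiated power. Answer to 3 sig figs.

(a) λ_max = b/T = 2.898×10⁻³/283.2 = 1.023×10⁻⁵ m = 10.2 μm.
Surface area A = 4πR² = 4π(6.45×10⁵ m)² = 5.22792×10¹² m².
(b) P = σAT⁴ = 5.670×10⁻⁸×5.22792×10¹²×(283.2)⁴ = 1.91×10¹⁵ W.

λ_max ≈ 10.2 μm; P ≈ 1.91×10¹⁵ W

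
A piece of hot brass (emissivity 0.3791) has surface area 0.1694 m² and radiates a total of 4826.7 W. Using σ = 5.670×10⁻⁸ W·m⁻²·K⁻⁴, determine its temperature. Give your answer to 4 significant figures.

T ≈ 1073 K

Area A = 0.1694 m².
P = εσAT⁴ ⇒ T = (P/(εσA))^(1/4) = (4826.7/(0.3791×5.670×10⁻⁸×0.1694))^(1/4) = 1073 K.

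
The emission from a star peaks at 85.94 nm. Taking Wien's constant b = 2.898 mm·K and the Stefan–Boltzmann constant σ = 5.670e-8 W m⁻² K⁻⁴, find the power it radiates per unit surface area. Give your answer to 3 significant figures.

I ≈ 7.33×10¹⁰ W/m²

Wien's law: T = b/λ_max = 2.898×10⁻³/8.594×10⁻⁸ = 33721.2 K.
Then I = σT⁴ = 5.670×10⁻⁸×(33721.2)⁴ = 7.33×10¹⁰ W/m².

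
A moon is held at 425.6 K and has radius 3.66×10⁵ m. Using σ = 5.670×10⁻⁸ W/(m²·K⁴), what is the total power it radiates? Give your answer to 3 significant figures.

Surface area A = 4πR² = 4π(3.66×10⁵ m)² = 1.68334×10¹² m².
P = σAT⁴ = 5.670×10⁻⁸ × 1.68334×10¹² × (425.6)⁴ = 3.13×10¹⁵ W.

P ≈ 3.13×10¹⁵ W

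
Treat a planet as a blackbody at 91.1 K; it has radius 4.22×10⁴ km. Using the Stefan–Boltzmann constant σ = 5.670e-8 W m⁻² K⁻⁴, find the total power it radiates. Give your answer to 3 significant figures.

Surface area A = 4πR² = 4π(4.22×10⁷ m)² = 2.23787×10¹⁶ m².
P = σAT⁴ = 5.670×10⁻⁸ × 2.23787×10¹⁶ × (91.1)⁴ = 8.74×10¹⁶ W.

P ≈ 8.74×10¹⁶ W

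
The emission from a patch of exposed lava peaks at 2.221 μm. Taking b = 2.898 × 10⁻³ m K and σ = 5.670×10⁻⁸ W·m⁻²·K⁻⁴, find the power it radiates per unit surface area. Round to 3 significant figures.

Wien's law: T = b/λ_max = 2.898×10⁻³/2.221×10⁻⁶ = 1304.82 K.
Then I = σT⁴ = 5.670×10⁻⁸×(1304.82)⁴ = 1.64×10⁵ W/m².

I ≈ 1.64×10⁵ W/m²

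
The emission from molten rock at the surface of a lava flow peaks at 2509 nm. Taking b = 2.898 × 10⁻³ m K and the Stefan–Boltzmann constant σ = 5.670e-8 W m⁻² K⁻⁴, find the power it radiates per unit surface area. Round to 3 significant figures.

I ≈ 1.01×10⁵ W/m²

Wien's law: T = b/λ_max = 2.898×10⁻³/2.509×10⁻⁶ = 1155.04 K.
Then I = σT⁴ = 5.670×10⁻⁸×(1155.04)⁴ = 1.01×10⁵ W/m².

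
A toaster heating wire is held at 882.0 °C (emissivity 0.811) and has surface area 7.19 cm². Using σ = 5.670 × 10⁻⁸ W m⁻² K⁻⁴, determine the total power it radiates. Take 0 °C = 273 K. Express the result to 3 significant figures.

P ≈ 58.8 W

T = 882.0 °C + 273 = 1155.0 K.
Area A = 7.19 cm² = 7.19×10⁻⁴ m².
P = εσAT⁴ = 0.811 × 5.670×10⁻⁸ × 7.19×10⁻⁴ × (1155.0)⁴ = 58.8 W.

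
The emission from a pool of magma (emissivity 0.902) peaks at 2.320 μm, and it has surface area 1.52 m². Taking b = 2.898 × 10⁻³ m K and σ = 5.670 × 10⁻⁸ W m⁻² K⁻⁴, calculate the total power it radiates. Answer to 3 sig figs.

Wien's law: T = b/λ_max = 2.898×10⁻³/2.320×10⁻⁶ = 1249.14 K.
Area A = 1.52 m².
Then P = εσAT⁴ = 0.902×5.670×10⁻⁸×1.52×(1249.14)⁴ = 1.89×10⁵ W.

P ≈ 1.89×10⁵ W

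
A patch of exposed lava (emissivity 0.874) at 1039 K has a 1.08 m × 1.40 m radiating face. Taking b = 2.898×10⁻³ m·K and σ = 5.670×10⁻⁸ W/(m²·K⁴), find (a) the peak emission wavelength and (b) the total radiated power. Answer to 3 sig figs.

λ_max ≈ 2.79 μm; P ≈ 8.73×10⁴ W

(a) λ_max = b/T = 2.898×10⁻³/1039 = 2.789×10⁻⁶ m = 2.79 μm.
Area A = 1.08 × 1.40 = 1.512 m².
(b) P = εσAT⁴ = 0.874×5.670×10⁻⁸×1.512×(1039)⁴ = 8.73×10⁴ W.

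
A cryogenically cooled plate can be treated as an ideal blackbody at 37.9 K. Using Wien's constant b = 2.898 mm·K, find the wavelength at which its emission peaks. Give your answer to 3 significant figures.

λ_max ≈ 76.5 μm

Wien's displacement law: λ_max = b/T = (2.898×10⁻³ m·K)/(37.9 K) = 7.646×10⁻⁵ m.
That is 76.5 μm, in the infrared range.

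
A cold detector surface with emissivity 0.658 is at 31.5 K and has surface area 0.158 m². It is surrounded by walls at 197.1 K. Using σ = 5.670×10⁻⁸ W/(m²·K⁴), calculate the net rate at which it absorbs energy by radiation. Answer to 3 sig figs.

Net gain ≈ 8.89 W

Area A = 0.158 m².
Net radiated power P_net = εσA(T⁴ − T₀⁴) = 0.658×5.670×10⁻⁸×0.158×(31.5⁴ − 197.1⁴).
T⁴ − T₀⁴ = 9.84560×10⁵ − 1.50920×10⁹ = -1.50822×10⁹ K⁴, so P_net = -8.89 W — negative, meaning a net gain of 8.89 W.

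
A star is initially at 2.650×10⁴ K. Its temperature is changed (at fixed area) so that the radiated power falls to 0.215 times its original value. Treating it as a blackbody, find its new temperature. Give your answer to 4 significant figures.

T₂ ≈ 1.804×10⁴ K

P ∝ T⁴, so T₂/T₁ = (P₂/P₁)^(1/4) = (0.215)^(1/4) = 0.680941.
T₂ = 2.650×10⁴ × 0.680941 = 1.804×10⁴ K.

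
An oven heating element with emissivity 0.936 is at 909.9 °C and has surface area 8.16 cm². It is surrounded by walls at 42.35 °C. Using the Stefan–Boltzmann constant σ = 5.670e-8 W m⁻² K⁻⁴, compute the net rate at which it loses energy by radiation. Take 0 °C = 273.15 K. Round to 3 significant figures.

T = 909.9 °C + 273.15 = 1183.05 K.
Surroundings: T = 42.35 °C + 273.15 = 315.50 K.
Area A = 8.16 cm² = 8.16×10⁻⁴ m².
Net radiated power P_net = εσA(T⁴ − T₀⁴) = 0.936×5.670×10⁻⁸×8.16×10⁻⁴×(1183.05⁴ − 315.50⁴).
T⁴ − T₀⁴ = 1.95890×10¹² − 9.90826×10⁹ = 1.94899×10¹² K⁴, so P_net = 84.4 W.

Net loss ≈ 84.4 W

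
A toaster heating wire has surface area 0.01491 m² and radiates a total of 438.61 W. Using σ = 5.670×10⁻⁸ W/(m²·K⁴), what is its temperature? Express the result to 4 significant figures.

Area A = 0.01491 m².
P = σAT⁴ ⇒ T = (P/(σA))^(1/4) = (438.61/(5.670×10⁻⁸×0.01491))^(1/4) = 848.7 K.

T ≈ 848.7 K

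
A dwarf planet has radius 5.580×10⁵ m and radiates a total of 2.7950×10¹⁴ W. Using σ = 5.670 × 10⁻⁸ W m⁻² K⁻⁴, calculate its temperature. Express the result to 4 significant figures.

Surface area A = 4πR² = 4π(5.580×10⁵ m)² = 3.91272×10¹² m².
P = σAT⁴ ⇒ T = (P/(σA))^(1/4) = (2.7950×10¹⁴/(5.670×10⁻⁸×3.91272×10¹²))^(1/4) = 188.4 K.

T ≈ 188.4 K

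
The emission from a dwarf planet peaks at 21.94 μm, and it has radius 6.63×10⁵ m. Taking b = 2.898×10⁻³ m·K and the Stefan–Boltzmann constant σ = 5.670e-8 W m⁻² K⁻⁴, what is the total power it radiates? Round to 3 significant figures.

P ≈ 9.53×10¹³ W

Wien's law: T = b/λ_max = 2.898×10⁻³/2.194×10⁻⁵ = 132.088 K.
Surface area A = 4πR² = 4π(6.63×10⁵ m)² = 5.52379×10¹² m².
Then P = σAT⁴ = 5.670×10⁻⁸×5.52379×10¹²×(132.088)⁴ = 9.53×10¹³ W.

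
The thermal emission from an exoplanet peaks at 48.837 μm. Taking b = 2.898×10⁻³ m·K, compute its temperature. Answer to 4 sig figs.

Wien's law gives T = b/λ_max = (2.898×10⁻³ m·K)/(4.8837×10⁻⁵ m) = 59.34 K.

T ≈ 59.34 K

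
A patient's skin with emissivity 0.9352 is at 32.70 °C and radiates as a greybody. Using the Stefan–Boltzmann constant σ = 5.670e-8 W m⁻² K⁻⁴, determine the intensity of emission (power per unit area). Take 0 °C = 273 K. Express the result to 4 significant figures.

T = 32.70 °C + 273 = 305.70 K.
Stefan–Boltzmann: I = εσT⁴ = 0.9352 × 5.670×10⁻⁸ × (305.70)⁴ = 463.1 W/m².

I ≈ 463.1 W/m²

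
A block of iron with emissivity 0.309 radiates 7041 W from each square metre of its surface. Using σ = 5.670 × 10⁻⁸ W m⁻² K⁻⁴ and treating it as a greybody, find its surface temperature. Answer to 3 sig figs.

T ≈ 796 K

I = εσT⁴, so T = (I/εσ)^(1/4) = (7041/(0.309×5.670×10⁻⁸))^(1/4) = 796 K.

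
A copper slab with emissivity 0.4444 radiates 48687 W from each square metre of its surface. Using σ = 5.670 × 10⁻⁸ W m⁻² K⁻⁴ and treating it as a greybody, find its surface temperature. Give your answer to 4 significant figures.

I = εσT⁴, so T = (I/εσ)^(1/4) = (48687/(0.4444×5.670×10⁻⁸))^(1/4) = 1179 K.

T ≈ 1179 K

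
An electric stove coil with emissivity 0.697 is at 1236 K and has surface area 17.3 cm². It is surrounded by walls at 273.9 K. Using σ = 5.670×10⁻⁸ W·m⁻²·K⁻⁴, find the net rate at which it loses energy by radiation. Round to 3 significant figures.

Area A = 17.3 cm² = 1.73×10⁻³ m².
Net radiated power P_net = εσA(T⁴ − T₀⁴) = 0.697×5.670×10⁻⁸×1.73×10⁻³×(1236⁴ − 273.9⁴).
T⁴ − T₀⁴ = 2.33386×10¹² − 5.62818×10⁹ = 2.32823×10¹² K⁴, so P_net = 159 W.

Net loss ≈ 159 W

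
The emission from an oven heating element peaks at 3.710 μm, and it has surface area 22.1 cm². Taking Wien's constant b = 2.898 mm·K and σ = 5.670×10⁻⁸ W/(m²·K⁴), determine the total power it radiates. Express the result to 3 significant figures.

Wien's law: T = b/λ_max = 2.898×10⁻³/3.710×10⁻⁶ = 781.132 K.
Area A = 22.1 cm² = 2.21×10⁻³ m².
Then P = σAT⁴ = 5.670×10⁻⁸×2.21×10⁻³×(781.132)⁴ = 46.7 W.

P ≈ 46.7 W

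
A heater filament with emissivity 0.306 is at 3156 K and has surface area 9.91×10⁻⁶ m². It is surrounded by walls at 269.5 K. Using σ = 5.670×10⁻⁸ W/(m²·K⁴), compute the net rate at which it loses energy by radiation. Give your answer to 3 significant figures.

Net loss ≈ 17.1 W

Area A = 9.91×10⁻⁶ m².
Net radiated power P_net = εσA(T⁴ − T₀⁴) = 0.306×5.670×10⁻⁸×9.91×10⁻⁶×(3156⁴ − 269.5⁴).
T⁴ − T₀⁴ = 9.92083×10¹³ − 5.27515×10⁹ = 9.92030×10¹³ K⁴, so P_net = 17.1 W.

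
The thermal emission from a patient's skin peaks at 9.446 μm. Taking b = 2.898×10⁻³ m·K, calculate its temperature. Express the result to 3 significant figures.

Wien's law gives T = b/λ_max = (2.898×10⁻³ m·K)/(9.446×10⁻⁶ m) = 307 K.

T ≈ 307 K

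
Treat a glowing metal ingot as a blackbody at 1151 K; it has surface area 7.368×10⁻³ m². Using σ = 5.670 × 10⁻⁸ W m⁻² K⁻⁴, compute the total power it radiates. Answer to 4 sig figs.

P ≈ 733.2 W

Area A = 7.368×10⁻³ m².
P = σAT⁴ = 5.670×10⁻⁸ × 7.368×10⁻³ × (1151)⁴ = 733.2 W.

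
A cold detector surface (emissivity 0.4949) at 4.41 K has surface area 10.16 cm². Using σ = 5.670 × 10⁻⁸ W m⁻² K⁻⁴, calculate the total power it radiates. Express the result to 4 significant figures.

P ≈ 1.078×10⁻⁸ W

Area A = 10.16 cm² = 1.016×10⁻³ m².
P = εσAT⁴ = 0.4949 × 5.670×10⁻⁸ × 1.016×10⁻³ × (4.41)⁴ = 1.078×10⁻⁸ W.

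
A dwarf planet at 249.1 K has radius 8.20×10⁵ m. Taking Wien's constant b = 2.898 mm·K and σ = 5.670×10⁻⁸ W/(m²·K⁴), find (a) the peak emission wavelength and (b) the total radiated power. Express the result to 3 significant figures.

(a) λ_max = b/T = 2.898×10⁻³/249.1 = 1.163×10⁻⁵ m = 11.6 μm.
Surface area A = 4πR² = 4π(8.20×10⁵ m)² = 8.44963×10¹² m².
(b) P = σAT⁴ = 5.670×10⁻⁸×8.44963×10¹²×(249.1)⁴ = 1.84×10¹⁵ W.

λ_max ≈ 11.6 μm; P ≈ 1.84×10¹⁵ W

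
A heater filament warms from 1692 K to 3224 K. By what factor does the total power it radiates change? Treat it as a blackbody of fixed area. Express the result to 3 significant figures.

P ∝ T⁴, so P₂/P₁ = (T₂/T₁)⁴ = (3224/1692)⁴ = (1.90544)⁴ = 13.2.

P₂/P₁ ≈ 13.2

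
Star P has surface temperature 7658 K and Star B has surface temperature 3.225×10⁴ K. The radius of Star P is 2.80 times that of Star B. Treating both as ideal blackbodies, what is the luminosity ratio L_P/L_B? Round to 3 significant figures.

L ∝ R²T⁴, so L_P/L_B = (R_P/R_B)²(T_P/T_B)⁴ = (2.80)² × (7658/3.225×10⁴)⁴ = 7.84 × 3.17938×10⁻³ = 0.0249.

L_P/L_B ≈ 0.0249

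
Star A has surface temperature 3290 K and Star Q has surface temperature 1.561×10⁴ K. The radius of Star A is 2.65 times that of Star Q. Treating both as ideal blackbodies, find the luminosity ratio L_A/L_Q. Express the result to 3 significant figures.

L_A/L_Q ≈ 0.0139

L ∝ R²T⁴, so L_A/L_Q = (R_A/R_Q)²(T_A/T_Q)⁴ = (2.65)² × (3290/1.561×10⁴)⁴ = 7.0225 × 1.97320×10⁻³ = 0.0139.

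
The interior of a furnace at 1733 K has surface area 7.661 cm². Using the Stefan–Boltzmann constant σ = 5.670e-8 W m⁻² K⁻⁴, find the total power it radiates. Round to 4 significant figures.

P ≈ 391.8 W

Area A = 7.661 cm² = 7.661×10⁻⁴ m².
P = σAT⁴ = 5.670×10⁻⁸ × 7.661×10⁻⁴ × (1733)⁴ = 391.8 W.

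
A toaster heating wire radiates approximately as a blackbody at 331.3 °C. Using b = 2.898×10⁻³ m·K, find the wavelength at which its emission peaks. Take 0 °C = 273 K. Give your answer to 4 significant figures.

T = 331.3 °C + 273 = 604.3 K.
Wien's displacement law: λ_max = b/T = (2.898×10⁻³ m·K)/(604.3 K) = 4.7956×10⁻⁶ m.
That is 4.796 μm, in the infrared range.

λ_max ≈ 4.796 μm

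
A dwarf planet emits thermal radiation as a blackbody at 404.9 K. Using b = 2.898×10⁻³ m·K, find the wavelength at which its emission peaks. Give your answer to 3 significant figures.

Wien's displacement law: λ_max = b/T = (2.898×10⁻³ m·K)/(404.9 K) = 7.157×10⁻⁶ m.
That is 7.16 μm, in the infrared range.

λ_max ≈ 7.16 μm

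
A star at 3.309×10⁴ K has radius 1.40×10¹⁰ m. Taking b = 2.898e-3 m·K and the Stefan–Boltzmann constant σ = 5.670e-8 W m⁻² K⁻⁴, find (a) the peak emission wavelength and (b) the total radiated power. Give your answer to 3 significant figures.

λ_max ≈ 87.6 nm; P ≈ 1.67×10³² W

(a) λ_max = b/T = 2.898×10⁻³/3.309×10⁴ = 8.758×10⁻⁸ m = 87.6 nm.
Surface area A = 4πR² = 4π(1.40×10¹⁰ m)² = 2.46301×10²¹ m².
(b) P = σAT⁴ = 5.670×10⁻⁸×2.46301×10²¹×(3.309×10⁴)⁴ = 1.67×10³² W.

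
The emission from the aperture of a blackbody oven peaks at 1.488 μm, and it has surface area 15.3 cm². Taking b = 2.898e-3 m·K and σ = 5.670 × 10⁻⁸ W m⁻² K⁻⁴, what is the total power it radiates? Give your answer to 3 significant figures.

P ≈ 1.25×10³ W

Wien's law: T = b/λ_max = 2.898×10⁻³/1.488×10⁻⁶ = 1947.58 K.
Area A = 15.3 cm² = 1.53×10⁻³ m².
Then P = σAT⁴ = 5.670×10⁻⁸×1.53×10⁻³×(1947.58)⁴ = 1.25×10³ W.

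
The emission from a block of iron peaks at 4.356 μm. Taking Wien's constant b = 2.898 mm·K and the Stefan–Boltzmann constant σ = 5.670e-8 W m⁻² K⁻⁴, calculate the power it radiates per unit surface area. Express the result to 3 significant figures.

I ≈ 1.11×10⁴ W/m²

Wien's law: T = b/λ_max = 2.898×10⁻³/4.356×10⁻⁶ = 665.289 K.
Then I = σT⁴ = 5.670×10⁻⁸×(665.289)⁴ = 1.11×10⁴ W/m².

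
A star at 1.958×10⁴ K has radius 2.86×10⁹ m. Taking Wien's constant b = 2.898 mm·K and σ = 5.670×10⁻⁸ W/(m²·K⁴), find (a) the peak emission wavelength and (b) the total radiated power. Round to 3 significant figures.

λ_max ≈ 148 nm; P ≈ 8.57×10²⁹ W

(a) λ_max = b/T = 2.898×10⁻³/1.958×10⁴ = 1.480×10⁻⁷ m = 148 nm.
Surface area A = 4πR² = 4π(2.86×10⁹ m)² = 1.02788×10²⁰ m².
(b) P = σAT⁴ = 5.670×10⁻⁸×1.02788×10²⁰×(1.958×10⁴)⁴ = 8.57×10²⁹ W.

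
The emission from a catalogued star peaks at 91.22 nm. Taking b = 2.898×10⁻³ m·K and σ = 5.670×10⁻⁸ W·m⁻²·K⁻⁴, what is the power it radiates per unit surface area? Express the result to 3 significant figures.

Wien's law: T = b/λ_max = 2.898×10⁻³/9.122×10⁻⁸ = 31769.3 K.
Then I = σT⁴ = 5.670×10⁻⁸×(31769.3)⁴ = 5.78×10¹⁰ W/m².

I ≈ 5.78×10¹⁰ W/m²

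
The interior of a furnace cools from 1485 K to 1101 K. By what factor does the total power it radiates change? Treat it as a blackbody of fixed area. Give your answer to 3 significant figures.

P ∝ T⁴, so P₂/P₁ = (T₂/T₁)⁴ = (1101/1485)⁴ = (0.741414)⁴ = 0.302.

P₂/P₁ ≈ 0.302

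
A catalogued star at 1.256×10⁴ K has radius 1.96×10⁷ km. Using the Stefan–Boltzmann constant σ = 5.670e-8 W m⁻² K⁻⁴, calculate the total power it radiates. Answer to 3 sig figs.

P ≈ 6.81×10³⁰ W

Surface area A = 4πR² = 4π(1.96×10¹⁰ m)² = 4.82750×10²¹ m².
P = σAT⁴ = 5.670×10⁻⁸ × 4.82750×10²¹ × (1.256×10⁴)⁴ = 6.81×10³⁰ W.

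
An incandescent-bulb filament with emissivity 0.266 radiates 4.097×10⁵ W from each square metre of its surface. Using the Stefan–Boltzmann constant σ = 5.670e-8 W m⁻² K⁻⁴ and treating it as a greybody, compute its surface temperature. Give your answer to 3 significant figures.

T ≈ 2.28×10³ K

I = εσT⁴, so T = (I/εσ)^(1/4) = (4.097×10⁵/(0.266×5.670×10⁻⁸))^(1/4) = 2.28×10³ K.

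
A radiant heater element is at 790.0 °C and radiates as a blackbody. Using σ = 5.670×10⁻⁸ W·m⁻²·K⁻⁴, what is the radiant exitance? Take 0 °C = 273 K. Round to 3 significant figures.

T = 790.0 °C + 273 = 1063.0 K.
Stefan–Boltzmann: I = σT⁴ = 5.670×10⁻⁸ × (1063.0)⁴ = 7.24×10⁴ W/m².

I ≈ 7.24×10⁴ W/m²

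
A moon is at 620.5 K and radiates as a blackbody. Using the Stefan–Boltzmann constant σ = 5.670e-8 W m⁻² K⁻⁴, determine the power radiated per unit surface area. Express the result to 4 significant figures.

I ≈ 8405 W/m²

Stefan–Boltzmann: I = σT⁴ = 5.670×10⁻⁸ × (620.5)⁴ = 8405 W/m².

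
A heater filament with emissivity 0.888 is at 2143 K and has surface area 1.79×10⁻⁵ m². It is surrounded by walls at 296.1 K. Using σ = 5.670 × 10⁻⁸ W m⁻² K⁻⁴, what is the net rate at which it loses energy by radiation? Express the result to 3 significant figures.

Net loss ≈ 19.0 W

Area A = 1.79×10⁻⁵ m².
Net radiated power P_net = εσA(T⁴ − T₀⁴) = 0.888×5.670×10⁻⁸×1.79×10⁻⁵×(2143⁴ − 296.1⁴).
T⁴ − T₀⁴ = 2.10906×10¹³ − 7.68694×10⁹ = 2.10829×10¹³ K⁴, so P_net = 19.0 W.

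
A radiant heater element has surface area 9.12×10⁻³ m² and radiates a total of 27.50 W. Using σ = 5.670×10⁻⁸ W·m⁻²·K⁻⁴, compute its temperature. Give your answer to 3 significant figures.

T ≈ 480 K

Area A = 9.12×10⁻³ m².
P = σAT⁴ ⇒ T = (P/(σA))^(1/4) = (27.50/(5.670×10⁻⁸×9.12×10⁻³))^(1/4) = 480 K.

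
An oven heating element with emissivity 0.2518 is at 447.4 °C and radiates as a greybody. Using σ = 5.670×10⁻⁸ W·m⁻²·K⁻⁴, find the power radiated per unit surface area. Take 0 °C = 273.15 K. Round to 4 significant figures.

T = 447.4 °C + 273.15 = 720.55 K.
Stefan–Boltzmann: I = εσT⁴ = 0.2518 × 5.670×10⁻⁸ × (720.55)⁴ = 3849 W/m².

I ≈ 3849 W/m²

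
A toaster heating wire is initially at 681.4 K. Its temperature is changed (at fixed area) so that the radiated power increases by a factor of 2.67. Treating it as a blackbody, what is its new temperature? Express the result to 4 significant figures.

T₂ ≈ 871.0 K

P ∝ T⁴, so T₂/T₁ = (P₂/P₁)^(1/4) = (2.67)^(1/4) = 1.27829.
T₂ = 681.4 × 1.27829 = 871.0 K.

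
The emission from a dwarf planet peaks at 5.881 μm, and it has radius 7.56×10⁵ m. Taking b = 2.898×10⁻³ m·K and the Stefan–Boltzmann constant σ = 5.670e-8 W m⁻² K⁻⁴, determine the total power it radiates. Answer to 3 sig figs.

Wien's law: T = b/λ_max = 2.898×10⁻³/5.881×10⁻⁶ = 492.773 K.
Surface area A = 4πR² = 4π(7.56×10⁵ m)² = 7.18213×10¹² m².
Then P = σAT⁴ = 5.670×10⁻⁸×7.18213×10¹²×(492.773)⁴ = 2.40×10¹⁶ W.

P ≈ 2.40×10¹⁶ W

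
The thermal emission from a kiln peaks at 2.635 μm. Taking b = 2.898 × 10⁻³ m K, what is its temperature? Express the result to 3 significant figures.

T ≈ 1.10×10³ K

Wien's law gives T = b/λ_max = (2.898×10⁻³ m·K)/(2.635×10⁻⁶ m) = 1.10×10³ K.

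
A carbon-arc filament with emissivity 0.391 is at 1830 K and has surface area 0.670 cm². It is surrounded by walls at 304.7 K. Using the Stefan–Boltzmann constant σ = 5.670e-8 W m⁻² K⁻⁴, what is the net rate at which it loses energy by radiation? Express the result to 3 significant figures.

Area A = 0.670 cm² = 6.70×10⁻⁵ m².
Net radiated power P_net = εσA(T⁴ − T₀⁴) = 0.391×5.670×10⁻⁸×6.70×10⁻⁵×(1830⁴ − 304.7⁴).
T⁴ − T₀⁴ = 1.12151×10¹³ − 8.61965×10⁹ = 1.12065×10¹³ K⁴, so P_net = 16.6 W.

Net loss ≈ 16.6 W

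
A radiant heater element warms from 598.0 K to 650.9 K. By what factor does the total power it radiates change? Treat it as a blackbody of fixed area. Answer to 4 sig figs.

P ∝ T⁴, so P₂/P₁ = (T₂/T₁)⁴ = (650.9/598.0)⁴ = (1.08846)⁴ = 1.404.

P₂/P₁ ≈ 1.404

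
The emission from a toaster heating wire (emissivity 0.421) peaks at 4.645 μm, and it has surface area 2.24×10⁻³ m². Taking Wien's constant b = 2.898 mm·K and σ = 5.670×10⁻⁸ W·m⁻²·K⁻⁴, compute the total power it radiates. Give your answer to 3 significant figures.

Wien's law: T = b/λ_max = 2.898×10⁻³/4.645×10⁻⁶ = 623.897 K.
Area A = 2.24×10⁻³ m².
Then P = εσAT⁴ = 0.421×5.670×10⁻⁸×2.24×10⁻³×(623.897)⁴ = 8.10 W.

P ≈ 8.10 W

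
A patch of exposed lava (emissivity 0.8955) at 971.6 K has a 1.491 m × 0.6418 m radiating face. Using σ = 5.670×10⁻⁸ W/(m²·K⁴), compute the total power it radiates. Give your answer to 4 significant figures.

P ≈ 4.330×10⁴ W

Area A = 1.491 × 0.6418 = 0.956924 m².
P = εσAT⁴ = 0.8955 × 5.670×10⁻⁸ × 0.956924 × (971.6)⁴ = 4.330×10⁴ W.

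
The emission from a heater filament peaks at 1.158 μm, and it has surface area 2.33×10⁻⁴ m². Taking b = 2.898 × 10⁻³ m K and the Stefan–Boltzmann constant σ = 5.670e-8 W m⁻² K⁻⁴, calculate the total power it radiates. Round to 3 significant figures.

Wien's law: T = b/λ_max = 2.898×10⁻³/1.158×10⁻⁶ = 2502.59 K.
Area A = 2.33×10⁻⁴ m².
Then P = σAT⁴ = 5.670×10⁻⁸×2.33×10⁻⁴×(2502.59)⁴ = 518 W.

P ≈ 518 W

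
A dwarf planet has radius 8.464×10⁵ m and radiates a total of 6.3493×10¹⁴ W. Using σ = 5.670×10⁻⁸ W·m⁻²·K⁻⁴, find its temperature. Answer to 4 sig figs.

Surface area A = 4πR² = 4π(8.464×10⁵ m)² = 9.00246×10¹² m².
P = σAT⁴ ⇒ T = (P/(σA))^(1/4) = (6.3493×10¹⁴/(5.670×10⁻⁸×9.00246×10¹²))^(1/4) = 187.8 K.

T ≈ 187.8 K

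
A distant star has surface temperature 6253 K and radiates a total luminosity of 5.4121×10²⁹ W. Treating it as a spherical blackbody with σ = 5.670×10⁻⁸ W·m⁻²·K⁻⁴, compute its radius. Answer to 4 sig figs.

R ≈ 2.229×10¹⁰ m

L = 4πR²σT⁴ ⇒ R = √(L/(4πσT⁴)).
σT⁴ = 8.66836×10⁷ W/m², so R = √(5.4121×10²⁹/(4π×8.66836×10⁷)) = 2.229×10¹⁰ m.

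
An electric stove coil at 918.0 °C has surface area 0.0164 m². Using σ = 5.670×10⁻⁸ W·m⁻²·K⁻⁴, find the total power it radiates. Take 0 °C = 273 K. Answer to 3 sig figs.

P ≈ 1.87×10³ W

T = 918.0 °C + 273 = 1191.0 K.
Area A = 0.0164 m².
P = σAT⁴ = 5.670×10⁻⁸ × 0.0164 × (1191.0)⁴ = 1.87×10³ W.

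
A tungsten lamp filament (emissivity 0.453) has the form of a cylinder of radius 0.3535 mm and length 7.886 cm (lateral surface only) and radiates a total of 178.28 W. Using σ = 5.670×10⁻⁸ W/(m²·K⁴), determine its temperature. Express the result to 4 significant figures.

T ≈ 2509 K

Lateral area A = 2πrL = 2π×3.535×10⁻⁴×0.07886 = 1.75156×10⁻⁴ m².
P = εσAT⁴ ⇒ T = (P/(εσA))^(1/4) = (178.28/(0.453×5.670×10⁻⁸×1.75156×10⁻⁴))^(1/4) = 2509 K.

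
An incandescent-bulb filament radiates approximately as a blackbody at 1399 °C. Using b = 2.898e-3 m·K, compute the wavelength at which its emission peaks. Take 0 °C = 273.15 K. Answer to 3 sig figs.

T = 1399 °C + 273.15 = 1672.15 K.
Wien's displacement law: λ_max = b/T = (2.898×10⁻³ m·K)/(1672.15 K) = 1.733×10⁻⁶ m.
That is 1.73×10³ nm, in the infrared range.

λ_max ≈ 1.73×10³ nm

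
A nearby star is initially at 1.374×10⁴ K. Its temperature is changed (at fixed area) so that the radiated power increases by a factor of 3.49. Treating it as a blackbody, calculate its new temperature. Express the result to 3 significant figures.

P ∝ T⁴, so T₂/T₁ = (P₂/P₁)^(1/4) = (3.49)^(1/4) = 1.36680.
T₂ = 1.374×10⁴ × 1.36680 = 1.88×10⁴ K.

T₂ ≈ 1.88×10⁴ K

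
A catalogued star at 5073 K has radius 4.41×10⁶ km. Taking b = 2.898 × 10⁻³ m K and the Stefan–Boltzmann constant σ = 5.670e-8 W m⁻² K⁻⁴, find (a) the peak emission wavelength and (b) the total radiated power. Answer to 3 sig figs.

λ_max ≈ 571 nm; P ≈ 9.18×10²⁷ W

(a) λ_max = b/T = 2.898×10⁻³/5073 = 5.713×10⁻⁷ m = 571 nm.
Surface area A = 4πR² = 4π(4.41×10⁹ m)² = 2.44392×10²⁰ m².
(b) P = σAT⁴ = 5.670×10⁻⁸×2.44392×10²⁰×(5073)⁴ = 9.18×10²⁷ W.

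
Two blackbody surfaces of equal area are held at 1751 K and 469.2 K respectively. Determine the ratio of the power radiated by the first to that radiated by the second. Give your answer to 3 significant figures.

With equal areas, P₁/P₂ = (T₁/T₂)⁴ = (1751/469.2)⁴ = 194.

P₁/P₂ ≈ 194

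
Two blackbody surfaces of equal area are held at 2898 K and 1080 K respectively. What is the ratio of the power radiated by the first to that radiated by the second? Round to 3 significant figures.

With equal areas, P₁/P₂ = (T₁/T₂)⁴ = (2898/1080)⁴ = 51.8.

P₁/P₂ ≈ 51.8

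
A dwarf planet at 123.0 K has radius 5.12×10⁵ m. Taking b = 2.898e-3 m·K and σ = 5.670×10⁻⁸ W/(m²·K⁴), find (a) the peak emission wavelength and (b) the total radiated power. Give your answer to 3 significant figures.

λ_max ≈ 23.6 μm; P ≈ 4.28×10¹³ W

(a) λ_max = b/T = 2.898×10⁻³/123.0 = 2.356×10⁻⁵ m = 23.6 μm.
Surface area A = 4πR² = 4π(5.12×10⁵ m)² = 3.29420×10¹² m².
(b) P = σAT⁴ = 5.670×10⁻⁸×3.29420×10¹²×(123.0)⁴ = 4.28×10¹³ W.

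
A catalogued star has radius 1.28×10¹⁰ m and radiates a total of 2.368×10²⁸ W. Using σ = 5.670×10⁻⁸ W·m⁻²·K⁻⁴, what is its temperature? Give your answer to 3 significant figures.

Surface area A = 4πR² = 4π(1.28×10¹⁰ m)² = 2.05887×10²¹ m².
P = σAT⁴ ⇒ T = (P/(σA))^(1/4) = (2.368×10²⁸/(5.670×10⁻⁸×2.05887×10²¹))^(1/4) = 3.77×10³ K.

T ≈ 3.77×10³ K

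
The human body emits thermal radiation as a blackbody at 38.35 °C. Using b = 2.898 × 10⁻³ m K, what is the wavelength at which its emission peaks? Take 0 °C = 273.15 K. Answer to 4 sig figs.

λ_max ≈ 9.303 μm

T = 38.35 °C + 273.15 = 311.50 K.
Wien's displacement law: λ_max = b/T = (2.898×10⁻³ m·K)/(311.50 K) = 9.3034×10⁻⁶ m.
That is 9.303 μm, in the infrared range.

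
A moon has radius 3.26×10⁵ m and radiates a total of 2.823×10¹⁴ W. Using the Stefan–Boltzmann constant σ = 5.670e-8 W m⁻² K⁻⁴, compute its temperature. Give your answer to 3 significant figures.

Surface area A = 4πR² = 4π(3.26×10⁵ m)² = 1.33550×10¹² m².
P = σAT⁴ ⇒ T = (P/(σA))^(1/4) = (2.823×10¹⁴/(5.670×10⁻⁸×1.33550×10¹²))^(1/4) = 247 K.

T ≈ 247 K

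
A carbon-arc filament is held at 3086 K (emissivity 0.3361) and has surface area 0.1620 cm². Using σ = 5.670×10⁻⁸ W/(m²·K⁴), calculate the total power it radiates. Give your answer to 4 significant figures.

Area A = 0.1620 cm² = 1.620×10⁻⁵ m².
P = εσAT⁴ = 0.3361 × 5.670×10⁻⁸ × 1.620×10⁻⁵ × (3086)⁴ = 28.00 W.

P ≈ 28.00 W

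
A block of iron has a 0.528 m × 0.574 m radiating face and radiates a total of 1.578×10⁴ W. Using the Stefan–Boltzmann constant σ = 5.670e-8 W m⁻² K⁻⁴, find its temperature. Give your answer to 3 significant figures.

T ≈ 979 K

Area A = 0.528 × 0.574 = 0.303072 m².
P = σAT⁴ ⇒ T = (P/(σA))^(1/4) = (1.578×10⁴/(5.670×10⁻⁸×0.303072))^(1/4) = 979 K.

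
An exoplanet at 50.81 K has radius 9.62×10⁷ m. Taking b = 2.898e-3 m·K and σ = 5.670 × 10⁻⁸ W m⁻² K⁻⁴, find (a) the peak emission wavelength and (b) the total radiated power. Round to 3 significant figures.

λ_max ≈ 57.0 μm; P ≈ 4.39×10¹⁶ W

(a) λ_max = b/T = 2.898×10⁻³/50.81 = 5.704×10⁻⁵ m = 57.0 μm.
Surface area A = 4πR² = 4π(9.62×10⁷ m)² = 1.16295×10¹⁷ m².
(b) P = σAT⁴ = 5.670×10⁻⁸×1.16295×10¹⁷×(50.81)⁴ = 4.39×10¹⁶ W.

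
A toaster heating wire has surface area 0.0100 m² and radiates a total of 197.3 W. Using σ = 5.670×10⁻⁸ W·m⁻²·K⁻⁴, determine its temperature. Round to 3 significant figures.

T ≈ 768 K

Area A = 0.0100 m².
P = σAT⁴ ⇒ T = (P/(σA))^(1/4) = (197.3/(5.670×10⁻⁸×0.0100))^(1/4) = 768 K.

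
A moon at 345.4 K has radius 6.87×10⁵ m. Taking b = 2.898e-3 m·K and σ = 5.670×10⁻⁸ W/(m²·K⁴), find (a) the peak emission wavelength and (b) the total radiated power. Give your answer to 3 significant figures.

λ_max ≈ 8.39 μm; P ≈ 4.79×10¹⁵ W

(a) λ_max = b/T = 2.898×10⁻³/345.4 = 8.390×10⁻⁶ m = 8.39 μm.
Surface area A = 4πR² = 4π(6.87×10⁵ m)² = 5.93094×10¹² m².
(b) P = σAT⁴ = 5.670×10⁻⁸×5.93094×10¹²×(345.4)⁴ = 4.79×10¹⁵ W.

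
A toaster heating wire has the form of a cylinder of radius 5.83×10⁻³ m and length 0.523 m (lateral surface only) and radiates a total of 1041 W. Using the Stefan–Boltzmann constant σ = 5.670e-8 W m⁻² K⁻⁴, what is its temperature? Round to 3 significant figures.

T ≈ 989 K

Lateral area A = 2πrL = 2π×5.83×10⁻³×0.523 = 0.0191580 m².
P = σAT⁴ ⇒ T = (P/(σA))^(1/4) = (1041/(5.670×10⁻⁸×0.0191580))^(1/4) = 989 K.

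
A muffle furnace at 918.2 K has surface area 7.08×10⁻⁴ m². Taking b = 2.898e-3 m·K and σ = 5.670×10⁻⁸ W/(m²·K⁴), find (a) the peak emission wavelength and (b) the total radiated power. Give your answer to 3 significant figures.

(a) λ_max = b/T = 2.898×10⁻³/918.2 = 3.156×10⁻⁶ m = 3.16 μm.
Area A = 7.08×10⁻⁴ m².
(b) P = σAT⁴ = 5.670×10⁻⁸×7.08×10⁻⁴×(918.2)⁴ = 28.5 W.

λ_max ≈ 3.16 μm; P ≈ 28.5 W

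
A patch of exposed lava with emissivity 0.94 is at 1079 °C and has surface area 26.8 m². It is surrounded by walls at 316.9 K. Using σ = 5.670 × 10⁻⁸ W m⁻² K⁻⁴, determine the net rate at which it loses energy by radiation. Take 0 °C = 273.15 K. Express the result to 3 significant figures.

Net loss ≈ 4.76×10⁶ W

T = 1079 °C + 273.15 = 1352.15 K.
Area A = 26.8 m².
Net radiated power P_net = εσA(T⁴ − T₀⁴) = 0.94×5.670×10⁻⁸×26.8×(1352.15⁴ − 316.9⁴).
T⁴ − T₀⁴ = 3.34272×10¹² − 1.00853×10¹⁰ = 3.33263×10¹² K⁴, so P_net = 4.76×10⁶ W.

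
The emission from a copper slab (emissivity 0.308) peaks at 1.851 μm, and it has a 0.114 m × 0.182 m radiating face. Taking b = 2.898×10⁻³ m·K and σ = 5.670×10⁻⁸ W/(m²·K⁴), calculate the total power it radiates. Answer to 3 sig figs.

P ≈ 2.18×10³ W

Wien's law: T = b/λ_max = 2.898×10⁻³/1.851×10⁻⁶ = 1565.64 K.
Area A = 0.114 × 0.182 = 0.020748 m².
Then P = εσAT⁴ = 0.308×5.670×10⁻⁸×0.020748×(1565.64)⁴ = 2.18×10³ W.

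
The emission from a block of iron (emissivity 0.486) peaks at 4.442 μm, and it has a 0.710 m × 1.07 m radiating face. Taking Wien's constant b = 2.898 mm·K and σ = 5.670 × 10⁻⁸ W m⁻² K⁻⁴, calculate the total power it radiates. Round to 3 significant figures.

P ≈ 3.79×10³ W

Wien's law: T = b/λ_max = 2.898×10⁻³/4.442×10⁻⁶ = 652.409 K.
Area A = 0.710 × 1.07 = 0.7597 m².
Then P = εσAT⁴ = 0.486×5.670×10⁻⁸×0.7597×(652.409)⁴ = 3.79×10³ W.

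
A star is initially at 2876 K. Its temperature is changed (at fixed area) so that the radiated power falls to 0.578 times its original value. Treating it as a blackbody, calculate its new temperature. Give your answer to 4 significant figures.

P ∝ T⁴, so T₂/T₁ = (P₂/P₁)^(1/4) = (0.578)^(1/4) = 0.871931.
T₂ = 2876 × 0.871931 = 2508 K.

T₂ ≈ 2508 K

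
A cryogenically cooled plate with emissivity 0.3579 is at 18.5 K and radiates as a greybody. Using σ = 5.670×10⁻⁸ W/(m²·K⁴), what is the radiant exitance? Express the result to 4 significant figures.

Stefan–Boltzmann: I = εσT⁴ = 0.3579 × 5.670×10⁻⁸ × (18.5)⁴ = 2.377×10⁻³ W/m².

I ≈ 2.377×10⁻³ W/m²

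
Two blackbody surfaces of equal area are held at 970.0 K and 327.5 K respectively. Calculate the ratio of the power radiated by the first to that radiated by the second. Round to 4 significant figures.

With equal areas, P₁/P₂ = (T₁/T₂)⁴ = (970.0/327.5)⁴ = 76.96.

P₁/P₂ ≈ 76.96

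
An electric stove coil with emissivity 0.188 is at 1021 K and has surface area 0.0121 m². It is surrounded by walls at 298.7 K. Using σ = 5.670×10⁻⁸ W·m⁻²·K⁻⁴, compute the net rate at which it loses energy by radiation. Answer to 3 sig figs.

Area A = 0.0121 m².
Net radiated power P_net = εσA(T⁴ − T₀⁴) = 0.188×5.670×10⁻⁸×0.0121×(1021⁴ − 298.7⁴).
T⁴ − T₀⁴ = 1.08668×10¹² − 7.96051×10⁹ = 1.07872×10¹² K⁴, so P_net = 139 W.

Net loss ≈ 139 W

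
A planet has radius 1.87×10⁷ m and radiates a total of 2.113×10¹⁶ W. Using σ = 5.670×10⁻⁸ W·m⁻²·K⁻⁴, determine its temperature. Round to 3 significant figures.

Surface area A = 4πR² = 4π(1.87×10⁷ m)² = 4.39433×10¹⁵ m².
P = σAT⁴ ⇒ T = (P/(σA))^(1/4) = (2.113×10¹⁶/(5.670×10⁻⁸×4.39433×10¹⁵))^(1/4) = 96.0 K.

T ≈ 96.0 K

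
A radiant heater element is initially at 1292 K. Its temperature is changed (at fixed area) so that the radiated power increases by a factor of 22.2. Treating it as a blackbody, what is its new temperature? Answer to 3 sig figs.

T₂ ≈ 2.80×10³ K

P ∝ T⁴, so T₂/T₁ = (P₂/P₁)^(1/4) = (22.2)^(1/4) = 2.17064.
T₂ = 1292 × 2.17064 = 2.80×10³ K.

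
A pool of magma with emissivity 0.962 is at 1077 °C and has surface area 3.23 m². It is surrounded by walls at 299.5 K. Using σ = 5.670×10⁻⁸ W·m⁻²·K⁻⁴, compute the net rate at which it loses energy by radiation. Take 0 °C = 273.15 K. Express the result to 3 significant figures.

T = 1077 °C + 273.15 = 1350.15 K.
Area A = 3.23 m².
Net radiated power P_net = εσA(T⁴ − T₀⁴) = 0.962×5.670×10⁻⁸×3.23×(1350.15⁴ − 299.5⁴).
T⁴ − T₀⁴ = 3.32298×10¹² − 8.04613×10⁹ = 3.31493×10¹² K⁴, so P_net = 5.84×10⁵ W.

Net loss ≈ 5.84×10⁵ W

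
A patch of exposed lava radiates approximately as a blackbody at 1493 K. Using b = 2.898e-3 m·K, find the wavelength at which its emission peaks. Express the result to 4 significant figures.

λ_max ≈ 1941 nm

Wien's displacement law: λ_max = b/T = (2.898×10⁻³ m·K)/(1493 K) = 1.9411×10⁻⁶ m.
That is 1941 nm, in the infrared range.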